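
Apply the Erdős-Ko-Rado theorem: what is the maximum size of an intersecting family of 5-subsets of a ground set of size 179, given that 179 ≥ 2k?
max |F| = C(178, 4) = 40432700

Erdős-Ko-Rado (1961): when n ≥ 2k, max |F| = C(n−1, k−1). The bound is attained by the star {A : i ∈ A} for any fixed i ∈ [n]. Here C(179−1, 5−1) = C(178, 4) = 40432700.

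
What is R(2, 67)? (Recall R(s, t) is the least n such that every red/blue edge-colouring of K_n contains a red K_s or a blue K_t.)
R(2, 67) = 67

R(2, k) = k for all k ≥ 2: in a 2-colouring of K_k, either some edge is red (a red K_2) or all edges are blue (a blue K_k). And K_{66} coloured all-blue has no blue K_67, so R(2, 67) > 66. Hence R(2, 67) = 67.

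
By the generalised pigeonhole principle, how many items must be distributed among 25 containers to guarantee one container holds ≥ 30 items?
n = (30 − 1)·25 + 1 = 726

By the generalised pigeonhole principle, to guarantee some box contains ≥ r objects we need more than (r − 1) · k objects total. Threshold: n = (r − 1) · k + 1. With r = 30 and k = 25: n = 29 · 25 + 1 = 725 + 1 = 726. For n = 725 = 29 · 25, we can put exactly 29 objects in every box, avoiding 30 in any single one — so 726 is tight.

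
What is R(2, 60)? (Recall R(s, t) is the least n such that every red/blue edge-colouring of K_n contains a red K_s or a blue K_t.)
R(2, 60) = 60

R(2, k) = k for all k ≥ 2: in a 2-colouring of K_k, either some edge is red (a red K_2) or all edges are blue (a blue K_k). And K_{59} coloured all-blue has no blue K_60, so R(2, 60) > 59. Hence R(2, 60) = 60.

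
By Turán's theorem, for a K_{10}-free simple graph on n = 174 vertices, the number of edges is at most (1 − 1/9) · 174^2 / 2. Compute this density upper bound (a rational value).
Turán density bound = (8/9) · 174^2/2 = 13456

Turán's theorem: ex(n, K_{r+1}) is achieved by the complete r-partite Turán graph T(n, r) with parts as balanced as possible, and is at most (1 − 1/r) · n^2/2. For r = 9, n = 174: the density bound is (8/9) · 30276/2 = 13456. The integer-valued extremum is e(T(174, 9)) = 13455, which is strictly less than the density bound 13456 since 9 ∤ 174 (the parts of T(174, 9) cannot all be equal).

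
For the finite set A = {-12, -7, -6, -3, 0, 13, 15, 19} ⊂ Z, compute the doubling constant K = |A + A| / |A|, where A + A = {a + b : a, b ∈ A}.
K = |A + A| / |A| = 31/8

Enumerate A + A = {a + b : a, b ∈ A}. With |A| = 8, there are |A|^2 = 64 ordered sum pairs; collecting distinct values, A + A = {-24, -19, -18, -15, -14, -13, -12, -10, -9, -7, -6, -3, 0, 1, 3, 6, 7, 8, 9, 10, 12, 13, 15, 16, 19, 26, 28, 30, 32, 34, 38}, so |A + A| = 31. Thus K = 31/8. For comparison, the minimum possible |A + A| over all 8-element sets is 2·8 − 1 = 15 (so min K = 15/8), attained only by arithmetic progressions.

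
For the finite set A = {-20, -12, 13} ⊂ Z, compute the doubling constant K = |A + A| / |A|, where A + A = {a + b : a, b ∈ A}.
K = |A + A| / |A| = 6/3 = 2

Enumerate A + A = {a + b : a, b ∈ A}. With |A| = 3, there are |A|^2 = 9 ordered sum pairs; collecting distinct values, A + A = {-40, -32, -24, -7, 1, 26}, so |A + A| = 6. Thus K = 6/3 = 2. For comparison, the minimum possible |A + A| over all 3-element sets is 2·3 − 1 = 5 (so min K = 5/3), attained only by arithmetic progressions.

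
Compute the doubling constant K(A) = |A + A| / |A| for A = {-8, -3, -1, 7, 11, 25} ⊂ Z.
K = |A + A| / |A| = 20/6 = 10/3

Enumerate A + A = {a + b : a, b ∈ A}. With |A| = 6, there are |A|^2 = 36 ordered sum pairs; collecting distinct values, A + A = {-16, -11, -9, -6, -4, -2, -1, 3, 4, 6, 8, 10, 14, 17, 18, 22, 24, 32, 36, 50}, so |A + A| = 20. Thus K = 20/6 = 10/3. For comparison, the minimum possible |A + A| over all 6-element sets is 2·6 − 1 = 11 (so min K = 11/6), attained only by arithmetic progressions.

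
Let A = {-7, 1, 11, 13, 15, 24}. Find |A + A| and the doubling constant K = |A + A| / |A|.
K = |A + A| / |A| = 20/6 = 10/3

Enumerate A + A = {a + b : a, b ∈ A}. With |A| = 6, there are |A|^2 = 36 ordered sum pairs; collecting distinct values, A + A = {-14, -6, 2, 4, 6, 8, 12, 14, 16, 17, 22, 24, 25, 26, 28, 30, 35, 37, 39, 48}, so |A + A| = 20. Thus K = 20/6 = 10/3. For comparison, the minimum possible |A + A| over all 6-element sets is 2·6 − 1 = 11 (so min K = 11/6), attained only by arithmetic progressions.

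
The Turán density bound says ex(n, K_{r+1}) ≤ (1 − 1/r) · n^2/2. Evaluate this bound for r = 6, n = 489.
Turán density bound = (5/6) · 489^2/2 = 398535/4 ≈ 99633.75

Turán's theorem: ex(n, K_{r+1}) is achieved by the complete r-partite Turán graph T(n, r) with parts as balanced as possible, and is at most (1 − 1/r) · n^2/2. For r = 6, n = 489: the density bound is (5/6) · 239121/2 = 398535/4 ≈ 99633.75. The integer-valued extremum is e(T(489, 6)) = 99633, which is strictly less than the density bound 398535/4 since 6 ∤ 489 (the parts of T(489, 6) cannot all be equal).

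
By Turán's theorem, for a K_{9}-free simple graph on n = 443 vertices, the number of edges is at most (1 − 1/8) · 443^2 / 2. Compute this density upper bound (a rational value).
Turán density bound = (7/8) · 443^2/2 = 1373743/16 ≈ 85858.9375

Turán's theorem: ex(n, K_{r+1}) is achieved by the complete r-partite Turán graph T(n, r) with parts as balanced as possible, and is at most (1 − 1/r) · n^2/2. For r = 8, n = 443: the density bound is (7/8) · 196249/2 = 1373743/16 ≈ 85858.9375. The integer-valued extremum is e(T(443, 8)) = 85858, which is strictly less than the density bound 1373743/16 since 8 ∤ 443 (the parts of T(443, 8) cannot all be equal).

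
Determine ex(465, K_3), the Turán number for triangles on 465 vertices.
ex(465, K_3) = ⌊465^2/4⌋ = 54056

Mantel (1907): a triangle-free graph on n vertices has at most ⌊n^2/4⌋ edges, with equality for the complete bipartite graph K_{⌊n/2⌋, ⌈n/2⌉}. For n = 465: ⌊465^2/4⌋ = ⌊216225/4⌋ = 54056. The extremal graph is K_{232, 233}, which has 232·233 = 54056 edges.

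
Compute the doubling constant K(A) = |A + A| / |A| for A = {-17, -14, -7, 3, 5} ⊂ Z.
K = |A + A| / |A| = 14/5

Enumerate A + A = {a + b : a, b ∈ A}. With |A| = 5, there are |A|^2 = 25 ordered sum pairs; collecting distinct values, A + A = {-34, -31, -28, -24, -21, -14, -12, -11, -9, -4, -2, 6, 8, 10}, so |A + A| = 14. Thus K = 14/5. For comparison, the minimum possible |A + A| over all 5-element sets is 2·5 − 1 = 9 (so min K = 9/5), attained only by arithmetic progressions.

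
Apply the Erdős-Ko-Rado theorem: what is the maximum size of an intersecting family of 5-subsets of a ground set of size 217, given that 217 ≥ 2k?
max |F| = C(216, 4) = 88201170

Erdős-Ko-Rado (1961): when n ≥ 2k, max |F| = C(n−1, k−1). The bound is attained by the star {A : i ∈ A} for any fixed i ∈ [n]. Here C(217−1, 5−1) = C(216, 4) = 88201170.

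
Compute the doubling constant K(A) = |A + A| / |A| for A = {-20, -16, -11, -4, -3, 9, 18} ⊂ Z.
K = |A + A| / |A| = 26/7

Enumerate A + A = {a + b : a, b ∈ A}. With |A| = 7, there are |A|^2 = 49 ordered sum pairs; collecting distinct values, A + A = {-40, -36, -32, -31, -27, -24, -23, -22, -20, -19, -15, -14, -11, -8, -7, -6, -2, 2, 5, 6, 7, 14, 15, 18, 27, 36}, so |A + A| = 26. Thus K = 26/7. For comparison, the minimum possible |A + A| over all 7-element sets is 2·7 − 1 = 13 (so min K = 13/7), attained only by arithmetic progressions.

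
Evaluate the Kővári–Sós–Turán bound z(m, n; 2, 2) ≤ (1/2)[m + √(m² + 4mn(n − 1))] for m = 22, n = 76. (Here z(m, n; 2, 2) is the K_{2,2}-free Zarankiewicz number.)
z(22, 76; 2, 2) ≤ (1/2)[22 + √(22² + 4·22·76·75)] = (1/2)[22 + √502084] = 365.2894

Kővári–Sós–Turán: let r_1, ..., r_22 be the row sums and z = Σ r_i the total number of 1s. Each pair of columns can share at most one row with both entries 1 (else a 2×2 all-ones block appears), so Σ_i C(r_i, 2) ≤ C(76, 2) = 2850. By convexity Σ_i C(r_i, 2) ≥ 22·C(z/22, 2) = z(z − 22)/(2·22), giving z² − 22z − 22·76·75 ≤ 0 and hence z ≤ (1/2)[22 + √(484 + 4·125400)] = (1/2)[22 + √502084] ≈ (1/2)(22 + 708.5789) = 365.2894.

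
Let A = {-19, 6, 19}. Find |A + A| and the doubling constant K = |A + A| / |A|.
K = |A + A| / |A| = 6/3 = 2

Enumerate A + A = {a + b : a, b ∈ A}. With |A| = 3, there are |A|^2 = 9 ordered sum pairs; collecting distinct values, A + A = {-38, -13, 0, 12, 25, 38}, so |A + A| = 6. Thus K = 6/3 = 2. For comparison, the minimum possible |A + A| over all 3-element sets is 2·3 − 1 = 5 (so min K = 5/3), attained only by arithmetic progressions.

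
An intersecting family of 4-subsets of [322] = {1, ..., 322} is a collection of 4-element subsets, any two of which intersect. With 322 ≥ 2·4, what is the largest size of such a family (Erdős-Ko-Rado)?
max |F| = C(321, 3) = 5461280

The Erdős-Ko-Rado theorem states: for n ≥ 2k, an intersecting family of k-subsets of an n-element set has size at most C(n − 1, k − 1), with equality for 'star' families {A ⊆ [n] : |A| = k, i ∈ A} (fix an element i). For n = 322, k = 4: C(321, 3) = 5461280.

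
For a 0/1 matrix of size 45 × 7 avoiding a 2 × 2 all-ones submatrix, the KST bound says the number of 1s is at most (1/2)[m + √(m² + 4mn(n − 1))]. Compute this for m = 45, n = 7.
z(45, 7; 2, 2) ≤ (1/2)[45 + √(45² + 4·45·7·6)] = (1/2)[45 + √9585] = 71.4515

Kővári–Sós–Turán: let r_1, ..., r_45 be the row sums and z = Σ r_i the total number of 1s. Each pair of columns can share at most one row with both entries 1 (else a 2×2 all-ones block appears), so Σ_i C(r_i, 2) ≤ C(7, 2) = 21. By convexity Σ_i C(r_i, 2) ≥ 45·C(z/45, 2) = z(z − 45)/(2·45), giving z² − 45z − 45·7·6 ≤ 0 and hence z ≤ (1/2)[45 + √(2025 + 4·1890)] = (1/2)[45 + √9585] ≈ (1/2)(45 + 97.903) = 71.4515.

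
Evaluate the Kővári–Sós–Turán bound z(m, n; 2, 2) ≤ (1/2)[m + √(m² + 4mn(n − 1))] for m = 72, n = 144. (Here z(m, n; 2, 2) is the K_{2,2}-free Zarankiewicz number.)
z(72, 144; 2, 2) ≤ (1/2)[72 + √(72² + 4·72·144·143)] = (1/2)[72 + √5935680] = 1254.1626

Kővári–Sós–Turán: let r_1, ..., r_72 be the row sums and z = Σ r_i the total number of 1s. Each pair of columns can share at most one row with both entries 1 (else a 2×2 all-ones block appears), so Σ_i C(r_i, 2) ≤ C(144, 2) = 10296. By convexity Σ_i C(r_i, 2) ≥ 72·C(z/72, 2) = z(z − 72)/(2·72), giving z² − 72z − 72·144·143 ≤ 0 and hence z ≤ (1/2)[72 + √(5184 + 4·1482624)] = (1/2)[72 + √5935680] ≈ (1/2)(72 + 2436.3251) = 1254.1626.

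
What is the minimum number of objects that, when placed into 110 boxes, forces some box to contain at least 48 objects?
n = (48 − 1)·110 + 1 = 5171

By the generalised pigeonhole principle, to guarantee some box contains ≥ r objects we need more than (r − 1) · k objects total. Threshold: n = (r − 1) · k + 1. With r = 48 and k = 110: n = 47 · 110 + 1 = 5170 + 1 = 5171. For n = 5170 = 47 · 110, we can put exactly 47 objects in every box, avoiding 48 in any single one — so 5171 is tight.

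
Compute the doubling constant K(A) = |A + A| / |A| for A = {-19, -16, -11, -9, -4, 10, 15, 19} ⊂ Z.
K = |A + A| / |A| = 33/8

Enumerate A + A = {a + b : a, b ∈ A}. With |A| = 8, there are |A|^2 = 64 ordered sum pairs; collecting distinct values, A + A = {-38, -35, -32, -30, -28, -27, -25, -23, -22, -20, -18, -15, -13, -9, -8, -6, -4, -1, 0, 1, 3, 4, 6, 8, 10, 11, 15, 20, 25, 29, 30, 34, 38}, so |A + A| = 33. Thus K = 33/8. For comparison, the minimum possible |A + A| over all 8-element sets is 2·8 − 1 = 15 (so min K = 15/8), attained only by arithmetic progressions.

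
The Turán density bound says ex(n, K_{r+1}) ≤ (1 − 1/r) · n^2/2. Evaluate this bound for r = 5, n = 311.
Turán density bound = (4/5) · 311^2/2 = 193442/5 ≈ 38688.4

Turán's theorem: ex(n, K_{r+1}) is achieved by the complete r-partite Turán graph T(n, r) with parts as balanced as possible, and is at most (1 − 1/r) · n^2/2. For r = 5, n = 311: the density bound is (4/5) · 96721/2 = 193442/5 ≈ 38688.4. The integer-valued extremum is e(T(311, 5)) = 38688, which is strictly less than the density bound 193442/5 since 5 ∤ 311 (the parts of T(311, 5) cannot all be equal).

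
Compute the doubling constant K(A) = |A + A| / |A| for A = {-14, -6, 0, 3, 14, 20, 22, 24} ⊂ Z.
K = |A + A| / |A| = 31/8

Enumerate A + A = {a + b : a, b ∈ A}. With |A| = 8, there are |A|^2 = 64 ordered sum pairs; collecting distinct values, A + A = {-28, -20, -14, -12, -11, -6, -3, 0, 3, 6, 8, 10, 14, 16, 17, 18, 20, 22, 23, 24, 25, 27, 28, 34, 36, 38, 40, 42, 44, 46, 48}, so |A + A| = 31. Thus K = 31/8. For comparison, the minimum possible |A + A| over all 8-element sets is 2·8 − 1 = 15 (so min K = 15/8), attained only by arithmetic progressions.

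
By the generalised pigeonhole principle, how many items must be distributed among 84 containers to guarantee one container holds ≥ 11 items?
n = (11 − 1)·84 + 1 = 841

By the generalised pigeonhole principle, to guarantee some box contains ≥ r objects we need more than (r − 1) · k objects total. Threshold: n = (r − 1) · k + 1. With r = 11 and k = 84: n = 10 · 84 + 1 = 840 + 1 = 841. For n = 840 = 10 · 84, we can put exactly 10 objects in every box, avoiding 11 in any single one — so 841 is tight.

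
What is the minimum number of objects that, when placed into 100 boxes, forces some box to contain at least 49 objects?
n = (49 − 1)·100 + 1 = 4801

By the generalised pigeonhole principle, to guarantee some box contains ≥ r objects we need more than (r − 1) · k objects total. Threshold: n = (r − 1) · k + 1. With r = 49 and k = 100: n = 48 · 100 + 1 = 4800 + 1 = 4801. For n = 4800 = 48 · 100, we can put exactly 48 objects in every box, avoiding 49 in any single one — so 4801 is tight.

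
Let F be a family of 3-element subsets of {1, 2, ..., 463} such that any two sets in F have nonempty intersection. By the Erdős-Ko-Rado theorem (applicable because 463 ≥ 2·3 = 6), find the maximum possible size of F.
max |F| = C(462, 2) = 106491

The Erdős-Ko-Rado theorem states: for n ≥ 2k, an intersecting family of k-subsets of an n-element set has size at most C(n − 1, k − 1), with equality for 'star' families {A ⊆ [n] : |A| = k, i ∈ A} (fix an element i). For n = 463, k = 3: C(462, 2) = 106491.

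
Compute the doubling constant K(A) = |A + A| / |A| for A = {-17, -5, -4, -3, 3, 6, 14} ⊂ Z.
K = |A + A| / |A| = 26/7

Enumerate A + A = {a + b : a, b ∈ A}. With |A| = 7, there are |A|^2 = 49 ordered sum pairs; collecting distinct values, A + A = {-34, -22, -21, -20, -14, -11, -10, -9, -8, -7, -6, -3, -2, -1, 0, 1, 2, 3, 6, 9, 10, 11, 12, 17, 20, 28}, so |A + A| = 26. Thus K = 26/7. For comparison, the minimum possible |A + A| over all 7-element sets is 2·7 − 1 = 13 (so min K = 13/7), attained only by arithmetic progressions.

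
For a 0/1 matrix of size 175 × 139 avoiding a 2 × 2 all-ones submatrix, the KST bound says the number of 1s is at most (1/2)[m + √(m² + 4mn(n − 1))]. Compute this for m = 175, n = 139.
z(175, 139; 2, 2) ≤ (1/2)[175 + √(175² + 4·175·139·138)] = (1/2)[175 + √13458025] = 1921.759

Kővári–Sós–Turán: let r_1, ..., r_175 be the row sums and z = Σ r_i the total number of 1s. Each pair of columns can share at most one row with both entries 1 (else a 2×2 all-ones block appears), so Σ_i C(r_i, 2) ≤ C(139, 2) = 9591. By convexity Σ_i C(r_i, 2) ≥ 175·C(z/175, 2) = z(z − 175)/(2·175), giving z² − 175z − 175·139·138 ≤ 0 and hence z ≤ (1/2)[175 + √(30625 + 4·3356850)] = (1/2)[175 + √13458025] ≈ (1/2)(175 + 3668.5181) = 1921.759.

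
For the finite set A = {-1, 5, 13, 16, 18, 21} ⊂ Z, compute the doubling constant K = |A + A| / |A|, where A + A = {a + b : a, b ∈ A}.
K = |A + A| / |A| = 19/6

Enumerate A + A = {a + b : a, b ∈ A}. With |A| = 6, there are |A|^2 = 36 ordered sum pairs; collecting distinct values, A + A = {-2, 4, 10, 12, 15, 17, 18, 20, 21, 23, 26, 29, 31, 32, 34, 36, 37, 39, 42}, so |A + A| = 19. Thus K = 19/6. For comparison, the minimum possible |A + A| over all 6-element sets is 2·6 − 1 = 11 (so min K = 11/6), attained only by arithmetic progressions.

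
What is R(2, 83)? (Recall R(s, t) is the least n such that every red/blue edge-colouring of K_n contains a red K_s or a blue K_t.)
R(2, 83) = 83

R(2, k) = k for all k ≥ 2: in a 2-colouring of K_k, either some edge is red (a red K_2) or all edges are blue (a blue K_k). And K_{82} coloured all-blue has no blue K_83, so R(2, 83) > 82. Hence R(2, 83) = 83.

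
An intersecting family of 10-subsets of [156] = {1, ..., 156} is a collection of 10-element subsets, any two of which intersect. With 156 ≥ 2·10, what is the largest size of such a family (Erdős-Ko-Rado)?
max |F| = C(155, 9) = 112320215956025

Erdős-Ko-Rado (1961): when n ≥ 2k, max |F| = C(n−1, k−1). The bound is attained by the star {A : i ∈ A} for any fixed i ∈ [n]. Here C(156−1, 10−1) = C(155, 9) = 112320215956025.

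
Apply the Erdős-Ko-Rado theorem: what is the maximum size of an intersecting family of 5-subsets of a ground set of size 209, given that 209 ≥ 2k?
max |F| = C(208, 4) = 75760620

The Erdős-Ko-Rado theorem states: for n ≥ 2k, an intersecting family of k-subsets of an n-element set has size at most C(n − 1, k − 1), with equality for 'star' families {A ⊆ [n] : |A| = k, i ∈ A} (fix an element i). For n = 209, k = 5: C(208, 4) = 75760620.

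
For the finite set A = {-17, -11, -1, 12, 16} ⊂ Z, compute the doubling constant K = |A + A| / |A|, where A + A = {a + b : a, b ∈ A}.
K = |A + A| / |A| = 15/5 = 3

Enumerate A + A = {a + b : a, b ∈ A}. With |A| = 5, there are |A|^2 = 25 ordered sum pairs; collecting distinct values, A + A = {-34, -28, -22, -18, -12, -5, -2, -1, 1, 5, 11, 15, 24, 28, 32}, so |A + A| = 15. Thus K = 15/5 = 3. For comparison, the minimum possible |A + A| over all 5-element sets is 2·5 − 1 = 9 (so min K = 9/5), attained only by arithmetic progressions.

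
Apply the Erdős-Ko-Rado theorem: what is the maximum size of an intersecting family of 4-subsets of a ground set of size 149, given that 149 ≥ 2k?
max |F| = C(148, 3) = 529396

Erdős-Ko-Rado (1961): when n ≥ 2k, max |F| = C(n−1, k−1). The bound is attained by the star {A : i ∈ A} for any fixed i ∈ [n]. Here C(149−1, 4−1) = C(148, 3) = 529396.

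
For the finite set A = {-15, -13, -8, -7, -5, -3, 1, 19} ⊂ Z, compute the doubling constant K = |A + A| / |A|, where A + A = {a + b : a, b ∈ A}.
K = |A + A| / |A| = 29/8

Enumerate A + A = {a + b : a, b ∈ A}. With |A| = 8, there are |A|^2 = 64 ordered sum pairs; collecting distinct values, A + A = {-30, -28, -26, -23, -22, -21, -20, -18, -16, -15, -14, -13, -12, -11, -10, -8, -7, -6, -4, -2, 2, 4, 6, 11, 12, 14, 16, 20, 38}, so |A + A| = 29. Thus K = 29/8. For comparison, the minimum possible |A + A| over all 8-element sets is 2·8 − 1 = 15 (so min K = 15/8), attained only by arithmetic progressions.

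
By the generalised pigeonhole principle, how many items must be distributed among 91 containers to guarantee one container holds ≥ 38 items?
n = (38 − 1)·91 + 1 = 3368

By the generalised pigeonhole principle, to guarantee some box contains ≥ r objects we need more than (r − 1) · k objects total. Threshold: n = (r − 1) · k + 1. With r = 38 and k = 91: n = 37 · 91 + 1 = 3367 + 1 = 3368. For n = 3367 = 37 · 91, we can put exactly 37 objects in every box, avoiding 38 in any single one — so 3368 is tight.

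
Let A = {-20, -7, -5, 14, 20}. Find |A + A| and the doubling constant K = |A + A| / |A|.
K = |A + A| / |A| = 15/5 = 3

Enumerate A + A = {a + b : a, b ∈ A}. With |A| = 5, there are |A|^2 = 25 ordered sum pairs; collecting distinct values, A + A = {-40, -27, -25, -14, -12, -10, -6, 0, 7, 9, 13, 15, 28, 34, 40}, so |A + A| = 15. Thus K = 15/5 = 3. For comparison, the minimum possible |A + A| over all 5-element sets is 2·5 − 1 = 9 (so min K = 9/5), attained only by arithmetic progressions.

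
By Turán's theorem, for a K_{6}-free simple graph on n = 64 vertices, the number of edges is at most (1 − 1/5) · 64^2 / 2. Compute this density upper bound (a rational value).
Turán density bound = (4/5) · 64^2/2 = 8192/5 ≈ 1638.4

Turán's theorem: ex(n, K_{r+1}) is achieved by the complete r-partite Turán graph T(n, r) with parts as balanced as possible, and is at most (1 − 1/r) · n^2/2. For r = 5, n = 64: the density bound is (4/5) · 4096/2 = 8192/5 ≈ 1638.4. The integer-valued extremum is e(T(64, 5)) = 1638, which is strictly less than the density bound 8192/5 since 5 ∤ 64 (the parts of T(64, 5) cannot all be equal).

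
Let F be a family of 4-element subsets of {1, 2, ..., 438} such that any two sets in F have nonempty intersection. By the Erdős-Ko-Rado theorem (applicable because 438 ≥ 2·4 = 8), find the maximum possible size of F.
max |F| = C(437, 3) = 13813570

The Erdős-Ko-Rado theorem states: for n ≥ 2k, an intersecting family of k-subsets of an n-element set has size at most C(n − 1, k − 1), with equality for 'star' families {A ⊆ [n] : |A| = k, i ∈ A} (fix an element i). For n = 438, k = 4: C(437, 3) = 13813570.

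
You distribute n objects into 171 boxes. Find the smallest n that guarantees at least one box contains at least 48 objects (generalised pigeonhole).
n = (48 − 1)·171 + 1 = 8038

By the generalised pigeonhole principle, to guarantee some box contains ≥ r objects we need more than (r − 1) · k objects total. Threshold: n = (r − 1) · k + 1. With r = 48 and k = 171: n = 47 · 171 + 1 = 8037 + 1 = 8038. For n = 8037 = 47 · 171, we can put exactly 47 objects in every box, avoiding 48 in any single one — so 8038 is tight.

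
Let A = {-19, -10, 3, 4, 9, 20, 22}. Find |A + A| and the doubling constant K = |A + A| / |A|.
K = |A + A| / |A| = 27/7

Enumerate A + A = {a + b : a, b ∈ A}. With |A| = 7, there are |A|^2 = 49 ordered sum pairs; collecting distinct values, A + A = {-38, -29, -20, -16, -15, -10, -7, -6, -1, 1, 3, 6, 7, 8, 10, 12, 13, 18, 23, 24, 25, 26, 29, 31, 40, 42, 44}, so |A + A| = 27. Thus K = 27/7. For comparison, the minimum possible |A + A| over all 7-element sets is 2·7 − 1 = 13 (so min K = 13/7), attained only by arithmetic progressions.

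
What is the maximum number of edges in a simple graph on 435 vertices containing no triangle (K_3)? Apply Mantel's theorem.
ex(435, K_3) = ⌊435^2/4⌋ = 47306

Mantel (1907): a triangle-free graph on n vertices has at most ⌊n^2/4⌋ edges, with equality for the complete bipartite graph K_{⌊n/2⌋, ⌈n/2⌉}. For n = 435: ⌊435^2/4⌋ = ⌊189225/4⌋ = 47306. The extremal graph is K_{217, 218}, which has 217·218 = 47306 edges.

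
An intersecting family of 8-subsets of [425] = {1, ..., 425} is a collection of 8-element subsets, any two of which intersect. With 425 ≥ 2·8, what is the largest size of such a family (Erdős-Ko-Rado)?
max |F| = C(424, 7) = 465060901847784

The Erdős-Ko-Rado theorem states: for n ≥ 2k, an intersecting family of k-subsets of an n-element set has size at most C(n − 1, k − 1), with equality for 'star' families {A ⊆ [n] : |A| = k, i ∈ A} (fix an element i). For n = 425, k = 8: C(424, 7) = 465060901847784.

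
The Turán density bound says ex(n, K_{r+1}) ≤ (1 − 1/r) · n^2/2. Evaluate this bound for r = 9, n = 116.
Turán density bound = (8/9) · 116^2/2 = 53824/9 ≈ 5980.4444

Turán's theorem: ex(n, K_{r+1}) is achieved by the complete r-partite Turán graph T(n, r) with parts as balanced as possible, and is at most (1 − 1/r) · n^2/2. For r = 9, n = 116: the density bound is (8/9) · 13456/2 = 53824/9 ≈ 5980.4444. The integer-valued extremum is e(T(116, 9)) = 5980, which is strictly less than the density bound 53824/9 since 9 ∤ 116 (the parts of T(116, 9) cannot all be equal).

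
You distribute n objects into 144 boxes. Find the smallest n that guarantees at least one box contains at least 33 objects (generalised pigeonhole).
n = (33 − 1)·144 + 1 = 4609

By the generalised pigeonhole principle, to guarantee some box contains ≥ r objects we need more than (r − 1) · k objects total. Threshold: n = (r − 1) · k + 1. With r = 33 and k = 144: n = 32 · 144 + 1 = 4608 + 1 = 4609. For n = 4608 = 32 · 144, we can put exactly 32 objects in every box, avoiding 33 in any single one — so 4609 is tight.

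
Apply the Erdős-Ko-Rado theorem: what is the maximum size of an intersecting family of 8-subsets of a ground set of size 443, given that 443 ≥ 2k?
max |F| = C(442, 7) = 623432668266408

Erdős-Ko-Rado (1961): when n ≥ 2k, max |F| = C(n−1, k−1). The bound is attained by the star {A : i ∈ A} for any fixed i ∈ [n]. Here C(443−1, 8−1) = C(442, 7) = 623432668266408.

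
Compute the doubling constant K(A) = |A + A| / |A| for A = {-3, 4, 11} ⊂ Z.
K = |A + A| / |A| = 5/3

Enumerate A + A = {a + b : a, b ∈ A}. With |A| = 3, there are |A|^2 = 9 ordered sum pairs; collecting distinct values, A + A = {-6, 1, 8, 15, 22}, so |A + A| = 5. Thus K = 5/3. Here |A + A| = 2|A| − 1 = 5, the minimum possible — so K = 5/3 is minimal, which holds iff A is an arithmetic progression.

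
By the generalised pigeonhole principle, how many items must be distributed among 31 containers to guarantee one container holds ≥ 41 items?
n = (41 − 1)·31 + 1 = 1241

By the generalised pigeonhole principle, to guarantee some box contains ≥ r objects we need more than (r − 1) · k objects total. Threshold: n = (r − 1) · k + 1. With r = 41 and k = 31: n = 40 · 31 + 1 = 1240 + 1 = 1241. For n = 1240 = 40 · 31, we can put exactly 40 objects in every box, avoiding 41 in any single one — so 1241 is tight.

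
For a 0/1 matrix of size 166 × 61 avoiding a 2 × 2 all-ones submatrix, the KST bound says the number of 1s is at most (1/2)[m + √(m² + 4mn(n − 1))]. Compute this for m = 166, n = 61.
z(166, 61; 2, 2) ≤ (1/2)[166 + √(166² + 4·166·61·60)] = (1/2)[166 + √2457796] = 866.868

Kővári–Sós–Turán: let r_1, ..., r_166 be the row sums and z = Σ r_i the total number of 1s. Each pair of columns can share at most one row with both entries 1 (else a 2×2 all-ones block appears), so Σ_i C(r_i, 2) ≤ C(61, 2) = 1830. By convexity Σ_i C(r_i, 2) ≥ 166·C(z/166, 2) = z(z − 166)/(2·166), giving z² − 166z − 166·61·60 ≤ 0 and hence z ≤ (1/2)[166 + √(27556 + 4·607560)] = (1/2)[166 + √2457796] ≈ (1/2)(166 + 1567.7359) = 866.868.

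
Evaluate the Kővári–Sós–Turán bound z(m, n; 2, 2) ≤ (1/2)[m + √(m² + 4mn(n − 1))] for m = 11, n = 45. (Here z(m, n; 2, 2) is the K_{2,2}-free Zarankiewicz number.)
z(11, 45; 2, 2) ≤ (1/2)[11 + √(11² + 4·11·45·44)] = (1/2)[11 + √87241] = 153.1829

Kővári–Sós–Turán: let r_1, ..., r_11 be the row sums and z = Σ r_i the total number of 1s. Each pair of columns can share at most one row with both entries 1 (else a 2×2 all-ones block appears), so Σ_i C(r_i, 2) ≤ C(45, 2) = 990. By convexity Σ_i C(r_i, 2) ≥ 11·C(z/11, 2) = z(z − 11)/(2·11), giving z² − 11z − 11·45·44 ≤ 0 and hence z ≤ (1/2)[11 + √(121 + 4·21780)] = (1/2)[11 + √87241] ≈ (1/2)(11 + 295.3659) = 153.1829.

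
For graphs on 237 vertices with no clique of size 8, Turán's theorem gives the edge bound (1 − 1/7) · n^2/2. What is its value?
Turán density bound = (6/7) · 237^2/2 = 168507/7 ≈ 24072.4286

Turán's theorem: ex(n, K_{r+1}) is achieved by the complete r-partite Turán graph T(n, r) with parts as balanced as possible, and is at most (1 − 1/r) · n^2/2. For r = 7, n = 237: the density bound is (6/7) · 56169/2 = 168507/7 ≈ 24072.4286. The integer-valued extremum is e(T(237, 7)) = 24072, which is strictly less than the density bound 168507/7 since 7 ∤ 237 (the parts of T(237, 7) cannot all be equal).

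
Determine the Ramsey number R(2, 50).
R(2, 50) = 50

R(2, k) = k for all k ≥ 2: in a 2-colouring of K_k, either some edge is red (a red K_2) or all edges are blue (a blue K_k). And K_{49} coloured all-blue has no blue K_50, so R(2, 50) > 49. Hence R(2, 50) = 50.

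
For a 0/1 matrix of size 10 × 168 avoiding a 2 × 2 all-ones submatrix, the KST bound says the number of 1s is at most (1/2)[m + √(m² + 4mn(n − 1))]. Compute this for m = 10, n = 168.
z(10, 168; 2, 2) ≤ (1/2)[10 + √(10² + 4·10·168·167)] = (1/2)[10 + √1122340] = 534.7027

Kővári–Sós–Turán: let r_1, ..., r_10 be the row sums and z = Σ r_i the total number of 1s. Each pair of columns can share at most one row with both entries 1 (else a 2×2 all-ones block appears), so Σ_i C(r_i, 2) ≤ C(168, 2) = 14028. By convexity Σ_i C(r_i, 2) ≥ 10·C(z/10, 2) = z(z − 10)/(2·10), giving z² − 10z − 10·168·167 ≤ 0 and hence z ≤ (1/2)[10 + √(100 + 4·280560)] = (1/2)[10 + √1122340] ≈ (1/2)(10 + 1059.4055) = 534.7027.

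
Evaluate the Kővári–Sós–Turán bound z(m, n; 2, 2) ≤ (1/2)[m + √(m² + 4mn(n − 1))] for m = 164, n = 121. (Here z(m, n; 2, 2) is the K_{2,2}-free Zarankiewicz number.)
z(164, 121; 2, 2) ≤ (1/2)[164 + √(164² + 4·164·121·120)] = (1/2)[164 + √9552016] = 1627.3168

Kővári–Sós–Turán: let r_1, ..., r_164 be the row sums and z = Σ r_i the total number of 1s. Each pair of columns can share at most one row with both entries 1 (else a 2×2 all-ones block appears), so Σ_i C(r_i, 2) ≤ C(121, 2) = 7260. By convexity Σ_i C(r_i, 2) ≥ 164·C(z/164, 2) = z(z − 164)/(2·164), giving z² − 164z − 164·121·120 ≤ 0 and hence z ≤ (1/2)[164 + √(26896 + 4·2381280)] = (1/2)[164 + √9552016] ≈ (1/2)(164 + 3090.6336) = 1627.3168.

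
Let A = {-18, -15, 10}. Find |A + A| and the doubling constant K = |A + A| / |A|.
K = |A + A| / |A| = 6/3 = 2

Enumerate A + A = {a + b : a, b ∈ A}. With |A| = 3, there are |A|^2 = 9 ordered sum pairs; collecting distinct values, A + A = {-36, -33, -30, -8, -5, 20}, so |A + A| = 6. Thus K = 6/3 = 2. For comparison, the minimum possible |A + A| over all 3-element sets is 2·3 − 1 = 5 (so min K = 5/3), attained only by arithmetic progressions.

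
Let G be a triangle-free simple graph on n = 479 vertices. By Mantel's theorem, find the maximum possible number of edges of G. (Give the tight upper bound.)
ex(479, K_3) = ⌊479^2/4⌋ = 57360

Mantel (1907): a triangle-free graph on n vertices has at most ⌊n^2/4⌋ edges, with equality for the complete bipartite graph K_{⌊n/2⌋, ⌈n/2⌉}. For n = 479: ⌊479^2/4⌋ = ⌊229441/4⌋ = 57360. The extremal graph is K_{239, 240}, which has 239·240 = 57360 edges.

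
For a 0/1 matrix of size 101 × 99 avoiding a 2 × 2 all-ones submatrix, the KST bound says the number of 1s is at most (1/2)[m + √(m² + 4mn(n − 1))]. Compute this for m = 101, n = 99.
z(101, 99; 2, 2) ≤ (1/2)[101 + √(101² + 4·101·99·98)] = (1/2)[101 + √3929809] = 1041.6873

Kővári–Sós–Turán: let r_1, ..., r_101 be the row sums and z = Σ r_i the total number of 1s. Each pair of columns can share at most one row with both entries 1 (else a 2×2 all-ones block appears), so Σ_i C(r_i, 2) ≤ C(99, 2) = 4851. By convexity Σ_i C(r_i, 2) ≥ 101·C(z/101, 2) = z(z − 101)/(2·101), giving z² − 101z − 101·99·98 ≤ 0 and hence z ≤ (1/2)[101 + √(10201 + 4·979902)] = (1/2)[101 + √3929809] ≈ (1/2)(101 + 1982.3746) = 1041.6873.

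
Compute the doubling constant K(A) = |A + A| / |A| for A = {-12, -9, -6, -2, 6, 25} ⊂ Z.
K = |A + A| / |A| = 20/6 = 10/3

Enumerate A + A = {a + b : a, b ∈ A}. With |A| = 6, there are |A|^2 = 36 ordered sum pairs; collecting distinct values, A + A = {-24, -21, -18, -15, -14, -12, -11, -8, -6, -4, -3, 0, 4, 12, 13, 16, 19, 23, 31, 50}, so |A + A| = 20. Thus K = 20/6 = 10/3. For comparison, the minimum possible |A + A| over all 6-element sets is 2·6 − 1 = 11 (so min K = 11/6), attained only by arithmetic progressions.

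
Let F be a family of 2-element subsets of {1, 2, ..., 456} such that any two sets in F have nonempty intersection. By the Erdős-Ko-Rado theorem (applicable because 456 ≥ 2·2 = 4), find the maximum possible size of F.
max |F| = C(455, 1) = 455

Erdős-Ko-Rado (1961): when n ≥ 2k, max |F| = C(n−1, k−1). The bound is attained by the star {A : i ∈ A} for any fixed i ∈ [n]. Here C(456−1, 2−1) = C(455, 1) = 455.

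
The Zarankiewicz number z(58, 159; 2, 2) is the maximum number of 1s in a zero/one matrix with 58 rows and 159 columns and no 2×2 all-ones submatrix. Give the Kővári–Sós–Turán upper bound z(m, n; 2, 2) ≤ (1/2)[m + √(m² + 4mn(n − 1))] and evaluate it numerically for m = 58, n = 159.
z(58, 159; 2, 2) ≤ (1/2)[58 + √(58² + 4·58·159·158)] = (1/2)[58 + √5831668] = 1236.4423

Kővári–Sós–Turán: let r_1, ..., r_58 be the row sums and z = Σ r_i the total number of 1s. Each pair of columns can share at most one row with both entries 1 (else a 2×2 all-ones block appears), so Σ_i C(r_i, 2) ≤ C(159, 2) = 12561. By convexity Σ_i C(r_i, 2) ≥ 58·C(z/58, 2) = z(z − 58)/(2·58), giving z² − 58z − 58·159·158 ≤ 0 and hence z ≤ (1/2)[58 + √(3364 + 4·1457076)] = (1/2)[58 + √5831668] ≈ (1/2)(58 + 2414.8847) = 1236.4423.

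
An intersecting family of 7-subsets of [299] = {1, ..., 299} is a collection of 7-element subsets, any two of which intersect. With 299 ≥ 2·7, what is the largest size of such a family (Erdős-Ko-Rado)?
max |F| = C(298, 6) = 924631947162

The Erdős-Ko-Rado theorem states: for n ≥ 2k, an intersecting family of k-subsets of an n-element set has size at most C(n − 1, k − 1), with equality for 'star' families {A ⊆ [n] : |A| = k, i ∈ A} (fix an element i). For n = 299, k = 7: C(298, 6) = 924631947162.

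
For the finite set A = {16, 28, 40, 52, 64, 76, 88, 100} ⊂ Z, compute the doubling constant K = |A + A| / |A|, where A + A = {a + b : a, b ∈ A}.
K = |A + A| / |A| = 15/8

Enumerate A + A = {a + b : a, b ∈ A}. With |A| = 8, there are |A|^2 = 64 ordered sum pairs; collecting distinct values, A + A = {32, 44, 56, 68, 80, 92, 104, 116, 128, 140, 152, 164, 176, 188, 200}, so |A + A| = 15. Thus K = 15/8. Here |A + A| = 2|A| − 1 = 15, the minimum possible — so K = 15/8 is minimal, which holds iff A is an arithmetic progression.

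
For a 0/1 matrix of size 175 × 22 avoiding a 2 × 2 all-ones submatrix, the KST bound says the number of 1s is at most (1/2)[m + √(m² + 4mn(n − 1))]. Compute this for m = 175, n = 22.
z(175, 22; 2, 2) ≤ (1/2)[175 + √(175² + 4·175·22·21)] = (1/2)[175 + √354025] = 385

Kővári–Sós–Turán: let r_1, ..., r_175 be the row sums and z = Σ r_i the total number of 1s. Each pair of columns can share at most one row with both entries 1 (else a 2×2 all-ones block appears), so Σ_i C(r_i, 2) ≤ C(22, 2) = 231. By convexity Σ_i C(r_i, 2) ≥ 175·C(z/175, 2) = z(z − 175)/(2·175), giving z² − 175z − 175·22·21 ≤ 0 and hence z ≤ (1/2)[175 + √(30625 + 4·80850)] = (1/2)[175 + √354025] ≈ (1/2)(175 + 595) = 385.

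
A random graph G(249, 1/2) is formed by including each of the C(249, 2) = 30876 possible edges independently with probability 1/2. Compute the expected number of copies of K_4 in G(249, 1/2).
E[# K_4] = C(249, 4) · (1/2)^C(4, 2) = 156340626 / 2^6 = 78170313/32 = 2442822.28125

For each 4-subset S of vertices (there are C(249, 4) = 156340626 such S), let X_S = 1 if S induces a K_4 (all C(4, 2) = 6 edges present). Then P(X_S = 1) = (1/2)^6 = 1/64. By linearity of expectation, E[# K_4] = C(249, 4) · (1/2)^6 = 156340626 / 64 = 78170313/32 = 2442822.28125.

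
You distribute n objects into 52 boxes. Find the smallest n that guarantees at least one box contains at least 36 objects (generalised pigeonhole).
n = (36 − 1)·52 + 1 = 1821

By the generalised pigeonhole principle, to guarantee some box contains ≥ r objects we need more than (r − 1) · k objects total. Threshold: n = (r − 1) · k + 1. With r = 36 and k = 52: n = 35 · 52 + 1 = 1820 + 1 = 1821. For n = 1820 = 35 · 52, we can put exactly 35 objects in every box, avoiding 36 in any single one — so 1821 is tight.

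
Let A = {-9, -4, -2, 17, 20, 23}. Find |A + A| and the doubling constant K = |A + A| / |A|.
K = |A + A| / |A| = 20/6 = 10/3

Enumerate A + A = {a + b : a, b ∈ A}. With |A| = 6, there are |A|^2 = 36 ordered sum pairs; collecting distinct values, A + A = {-18, -13, -11, -8, -6, -4, 8, 11, 13, 14, 15, 16, 18, 19, 21, 34, 37, 40, 43, 46}, so |A + A| = 20. Thus K = 20/6 = 10/3. For comparison, the minimum possible |A + A| over all 6-element sets is 2·6 − 1 = 11 (so min K = 11/6), attained only by arithmetic progressions.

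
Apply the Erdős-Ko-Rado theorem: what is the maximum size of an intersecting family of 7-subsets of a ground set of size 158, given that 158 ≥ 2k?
max |F| = C(157, 6) = 18883356492

Erdős-Ko-Rado (1961): when n ≥ 2k, max |F| = C(n−1, k−1). The bound is attained by the star {A : i ∈ A} for any fixed i ∈ [n]. Here C(158−1, 7−1) = C(157, 6) = 18883356492.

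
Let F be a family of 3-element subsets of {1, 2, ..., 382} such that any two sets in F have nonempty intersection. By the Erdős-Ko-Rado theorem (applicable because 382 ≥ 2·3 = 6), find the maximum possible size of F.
max |F| = C(381, 2) = 72390

Erdős-Ko-Rado (1961): when n ≥ 2k, max |F| = C(n−1, k−1). The bound is attained by the star {A : i ∈ A} for any fixed i ∈ [n]. Here C(382−1, 3−1) = C(381, 2) = 72390.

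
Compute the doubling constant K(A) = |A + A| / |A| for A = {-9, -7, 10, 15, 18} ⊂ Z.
K = |A + A| / |A| = 15/5 = 3

Enumerate A + A = {a + b : a, b ∈ A}. With |A| = 5, there are |A|^2 = 25 ordered sum pairs; collecting distinct values, A + A = {-18, -16, -14, 1, 3, 6, 8, 9, 11, 20, 25, 28, 30, 33, 36}, so |A + A| = 15. Thus K = 15/5 = 3. For comparison, the minimum possible |A + A| over all 5-element sets is 2·5 − 1 = 9 (so min K = 9/5), attained only by arithmetic progressions.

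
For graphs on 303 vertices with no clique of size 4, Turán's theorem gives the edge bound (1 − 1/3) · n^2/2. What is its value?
Turán density bound = (2/3) · 303^2/2 = 30603

Turán's theorem: ex(n, K_{r+1}) is achieved by the complete r-partite Turán graph T(n, r) with parts as balanced as possible, and is at most (1 − 1/r) · n^2/2. For r = 3, n = 303: the density bound is (2/3) · 91809/2 = 30603. Since 3 ∣ 303, the Turán graph T(303, 3) has parts of equal size 101, and its edge count e(T(303, 3)) = 30603 attains the density bound exactly.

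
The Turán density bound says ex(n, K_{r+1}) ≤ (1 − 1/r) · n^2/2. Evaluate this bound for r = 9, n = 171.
Turán density bound = (8/9) · 171^2/2 = 12996

Turán's theorem: ex(n, K_{r+1}) is achieved by the complete r-partite Turán graph T(n, r) with parts as balanced as possible, and is at most (1 − 1/r) · n^2/2. For r = 9, n = 171: the density bound is (8/9) · 29241/2 = 12996. Since 9 ∣ 171, the Turán graph T(171, 9) has parts of equal size 19, and its edge count e(T(171, 9)) = 12996 attains the density bound exactly.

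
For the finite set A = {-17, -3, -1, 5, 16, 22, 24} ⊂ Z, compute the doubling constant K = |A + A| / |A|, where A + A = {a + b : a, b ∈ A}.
K = |A + A| / |A| = 26/7

Enumerate A + A = {a + b : a, b ∈ A}. With |A| = 7, there are |A|^2 = 49 ordered sum pairs; collecting distinct values, A + A = {-34, -20, -18, -12, -6, -4, -2, -1, 2, 4, 5, 7, 10, 13, 15, 19, 21, 23, 27, 29, 32, 38, 40, 44, 46, 48}, so |A + A| = 26. Thus K = 26/7. For comparison, the minimum possible |A + A| over all 7-element sets is 2·7 − 1 = 13 (so min K = 13/7), attained only by arithmetic progressions.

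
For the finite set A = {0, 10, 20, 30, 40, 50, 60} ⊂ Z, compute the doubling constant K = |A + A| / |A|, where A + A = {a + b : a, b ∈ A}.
K = |A + A| / |A| = 13/7

Enumerate A + A = {a + b : a, b ∈ A}. With |A| = 7, there are |A|^2 = 49 ordered sum pairs; collecting distinct values, A + A = {0, 10, 20, 30, 40, 50, 60, 70, 80, 90, 100, 110, 120}, so |A + A| = 13. Thus K = 13/7. Here |A + A| = 2|A| − 1 = 13, the minimum possible — so K = 13/7 is minimal, which holds iff A is an arithmetic progression.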